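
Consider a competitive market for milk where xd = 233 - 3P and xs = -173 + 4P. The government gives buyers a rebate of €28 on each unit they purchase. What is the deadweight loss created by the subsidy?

Deadweight loss = €672

Pre-subsidy: 233 - 3P = -173 + 4P gives P* = 58, x* = 59.
With the rebate, buyers effectively pay Pb = Ps − 28, where Ps is the price sellers receive.
Demand in terms of Ps becomes xd = 233 − 3(Ps − 28) = 317 - 3Ps. Setting this equal to supply: 317 - 3Ps = -173 + 4Ps, so Ps = 70.
Buyers pay Pb = 70 − 28 = 42; x' = -173 + 4·70 = 107.
The subsidy expands output by 107 − 59 = 48 past the efficient level; on those units the gap between marginal cost and willingness to pay runs from 0 up to 28.
DWL = ½ × 28 × 48 = 672.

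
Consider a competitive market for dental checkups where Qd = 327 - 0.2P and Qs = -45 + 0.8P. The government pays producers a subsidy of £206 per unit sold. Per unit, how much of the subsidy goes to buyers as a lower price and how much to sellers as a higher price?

Pre-subsidy: 327 - 0.2P = -45 + 0.8P gives P* = 372, Q* = 252.6.
With the subsidy, sellers receive Ps = Pb + 206 for each unit, where Pb is the price buyers pay.
Supply in terms of Pb becomes Qs = -45 + 0.8(Pb + 206) = 119.8 + 0.8Pb. Setting this equal to demand: 327 - 0.2Pb = 119.8 + 0.8Pb, so Pb = 207.2.
Sellers receive Ps = 207.2 + 206 = 413.2; Q' = 327 − 0.2·207.2 = 285.56.
Buyers' price falls by P* − Pb = 372 − 207.2 = 164.8; sellers' price rises by Ps − P* = 413.2 − 372 = 41.2.

Buyers gain £164.8 per unit; sellers gain £41.2 per unit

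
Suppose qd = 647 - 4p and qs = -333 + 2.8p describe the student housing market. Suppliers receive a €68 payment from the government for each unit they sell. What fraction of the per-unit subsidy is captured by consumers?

Pre-subsidy: 647 - 4p = -333 + 2.8p gives p* = 2450/17, q* = 1199/17.
With the subsidy, sellers receive ps = pb + 68 for each unit, where pb is the price buyers pay.
Supply in terms of pb becomes qs = -333 + 2.8(pb + 68) = -142.6 + 2.8pb. Setting this equal to demand: 647 - 4pb = -142.6 + 2.8pb, so pb = 1974/17.
Sellers receive ps = 1974/17 + 68 = 3130/17; q' = 647 − 4·(1974/17) = 3103/17.
Buyers' price falls by p* − pb = 2450/17 − 1974/17 = 28; sellers' price rises by ps − p* = 3130/17 − 2450/17 = 40.
So consumers capture 28/68 = 7/17 of each unit of subsidy.

Consumer share = 7/17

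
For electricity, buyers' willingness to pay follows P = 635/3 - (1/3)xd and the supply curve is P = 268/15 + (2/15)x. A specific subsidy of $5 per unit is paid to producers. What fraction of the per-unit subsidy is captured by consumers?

Consumer share = 5/7

Pre-subsidy: 635/3 - (1/3)x = 268/15 + (2/15)x gives x* = 2907/7 and P* = 1538/21.
With the subsidy, sellers receive Ps = Pb + 5 for each unit, where Pb is the price buyers pay.
On the curves, Pb = 635/3 - (1/3)x and Ps = 268/15 + (2/15)x; the wedge Ps − Pb = 5 gives 268/15 + (2/15)x − (635/3 - (1/3)x) = 5, so x' = 426.
Then Pb = 635/3 − (1/3)·426 = 209/3 and Ps = 268/15 + (2/15)·426 = 224/3.
Buyers' price falls by P* − Pb = 1538/21 − 209/3 = 25/7; sellers' price rises by Ps − P* = 224/3 − 1538/21 = 10/7.
So consumers capture (25/7)/5 = 5/7 of each unit of subsidy.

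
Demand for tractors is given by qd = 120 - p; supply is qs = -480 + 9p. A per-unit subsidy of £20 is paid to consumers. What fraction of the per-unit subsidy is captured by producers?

Pre-subsidy: 120 - p = -480 + 9p gives p* = 60, q* = 60.
With the rebate, buyers effectively pay pb = ps − 20, where ps is the price sellers receive.
Demand in terms of ps becomes qd = 120 − 1(ps − 20) = 140 - ps. Setting this equal to supply: 140 - ps = -480 + 9ps, so ps = 62.
Buyers pay pb = 62 − 20 = 42; q' = -480 + 9·62 = 78.
Buyers' price falls by p* − pb = 60 − 42 = 18; sellers' price rises by ps − p* = 62 − 60 = 2.
So producers capture 2/20 = 0.1 of each unit of subsidy.

Producer share = 0.1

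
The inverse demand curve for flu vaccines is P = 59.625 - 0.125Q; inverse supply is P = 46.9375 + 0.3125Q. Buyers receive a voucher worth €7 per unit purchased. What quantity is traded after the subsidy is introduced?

Pre-subsidy: 59.625 - 0.125Q = 46.9375 + 0.3125Q gives Q* = 29 and P* = 56.
With the rebate, buyers effectively pay Pb = Ps − 7, where Ps is the price sellers receive.
On the curves, Pb = 59.625 - 0.125Q and Ps = 46.9375 + 0.3125Q; the wedge Ps − Pb = 7 gives 46.9375 + 0.3125Q − (59.625 - 0.125Q) = 7, so Q' = 45.
Then Pb = 59.625 − 0.125·45 = 54 and Ps = 46.9375 + 0.3125·45 = 61.

Q' = 45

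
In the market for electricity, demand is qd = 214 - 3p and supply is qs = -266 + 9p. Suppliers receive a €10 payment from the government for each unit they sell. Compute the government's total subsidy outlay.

Pre-subsidy: 214 - 3p = -266 + 9p gives p* = 40, q* = 94.
With the subsidy, sellers receive ps = pb + 10 for each unit, where pb is the price buyers pay.
Supply in terms of pb becomes qs = -266 + 9(pb + 10) = -176 + 9pb. Setting this equal to demand: 214 - 3pb = -176 + 9pb, so pb = 32.5.
Sellers receive ps = 32.5 + 10 = 42.5; q' = 214 − 3·32.5 = 116.5.
Government outlay = subsidy × quantity = 10 × 116.5 = 1165.

Government cost = €1165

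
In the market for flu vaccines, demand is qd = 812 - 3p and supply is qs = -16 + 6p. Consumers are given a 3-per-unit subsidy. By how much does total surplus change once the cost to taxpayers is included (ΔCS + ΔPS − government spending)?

Net change in total surplus = -9

Pre-subsidy: 812 - 3p = -16 + 6p gives p* = 92, q* = 536.
With the rebate, buyers effectively pay pb = ps − 3, where ps is the price sellers receive.
Demand in terms of ps becomes qd = 812 − 3(ps − 3) = 821 - 3ps. Setting this equal to supply: 821 - 3ps = -16 + 6ps, so ps = 93.
Buyers pay pb = 93 − 3 = 90; q' = -16 + 6·93 = 542.
ΔCS = ½(536 + 542)(92 − 90) = 1078; ΔPS = ½(536 + 542)(93 − 92) = 539.
Government spending = 3 × 542 = 1626.
Net change = 1078 + 539 − 1626 = -9. The loss equals the DWL triangle ½·3·6.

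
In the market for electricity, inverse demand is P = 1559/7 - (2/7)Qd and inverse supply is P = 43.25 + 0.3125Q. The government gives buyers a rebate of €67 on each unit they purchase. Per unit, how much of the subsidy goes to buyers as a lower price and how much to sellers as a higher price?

Buyers gain €32 per unit; sellers gain €35 per unit

Pre-subsidy: 1559/7 - (2/7)Q = 43.25 + 0.3125Q gives Q* = 300 and P* = 137.
With the rebate, buyers effectively pay Pb = Ps − 67, where Ps is the price sellers receive.
On the curves, Pb = 1559/7 - (2/7)Q and Ps = 43.25 + 0.3125Q; the wedge Ps − Pb = 67 gives 43.25 + 0.3125Q − (1559/7 - (2/7)Q) = 67, so Q' = 412.
Then Pb = 1559/7 − (2/7)·412 = 105 and Ps = 43.25 + 0.3125·412 = 172.
Buyers' price falls by P* − Pb = 137 − 105 = 32; sellers' price rises by Ps − P* = 172 − 137 = 35.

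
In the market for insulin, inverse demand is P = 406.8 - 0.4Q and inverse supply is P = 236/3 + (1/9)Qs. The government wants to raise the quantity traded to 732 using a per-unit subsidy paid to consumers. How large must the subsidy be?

At Q = 732, from the demand curve buyers pay Pb = 406.8 − 0.4·732 = 114; from the supply curve sellers need Ps = 236/3 + (1/9)·732 = 160.
The subsidy must fill the gap: s = Ps − Pb = 160 − 114 = 46.

Required subsidy s = 46 per unit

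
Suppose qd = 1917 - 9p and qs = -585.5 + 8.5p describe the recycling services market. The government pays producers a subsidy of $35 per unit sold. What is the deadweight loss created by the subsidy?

Pre-subsidy: 1917 - 9p = -585.5 + 8.5p gives p* = 143, q* = 630.
With the subsidy, sellers receive ps = pb + 35 for each unit, where pb is the price buyers pay.
Supply in terms of pb becomes qs = -585.5 + 8.5(pb + 35) = -288 + 8.5pb. Setting this equal to demand: 1917 - 9pb = -288 + 8.5pb, so pb = 126.
Sellers receive ps = 126 + 35 = 161; q' = 1917 − 9·126 = 783.
The subsidy expands output by 783 − 630 = 153 past the efficient level; on those units the gap between marginal cost and willingness to pay runs from 0 up to 35.
DWL = ½ × 35 × 153 = 2677.5.

Deadweight loss = $2677.5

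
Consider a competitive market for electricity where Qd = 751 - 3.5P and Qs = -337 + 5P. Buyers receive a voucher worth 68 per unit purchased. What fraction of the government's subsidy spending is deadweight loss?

DWL / government spending = 70/443

Pre-subsidy: 751 - 3.5P = -337 + 5P gives P* = 128, Q* = 303.
With the rebate, buyers effectively pay Pb = Ps − 68, where Ps is the price sellers receive.
Demand in terms of Ps becomes Qd = 751 − 3.5(Ps − 68) = 989 - 3.5Ps. Setting this equal to supply: 989 - 3.5Ps = -337 + 5Ps, so Ps = 156.
Buyers pay Pb = 156 − 68 = 88; Q' = -337 + 5·156 = 443.
ΔCS = ½(303 + 443)(128 − 88) = 14920; ΔPS = ½(303 + 443)(156 − 128) = 10444.
Government spending = 68 × 443 = 30124.
DWL = ½ × 68 × (443 − 303) = 4760; fraction = 4760 / 30124 = 70/443.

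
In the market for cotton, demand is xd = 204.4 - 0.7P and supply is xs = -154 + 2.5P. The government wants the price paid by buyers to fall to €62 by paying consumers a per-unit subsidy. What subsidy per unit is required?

Required subsidy s = €64 per unit

At a buyer price of 62, quantity demanded is 204.4 − 0.7·62 = 161.
Sellers supply 161 only when they receive Ps with -154 + 2.5·Ps = 161, i.e. Ps = 126.
s = Ps − Pb = 126 − 62 = 64.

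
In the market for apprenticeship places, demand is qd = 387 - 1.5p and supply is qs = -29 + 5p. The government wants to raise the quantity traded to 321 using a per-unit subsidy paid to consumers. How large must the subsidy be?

Required subsidy s = 26 per unit

At q = 321, invert demand for the buyer price: pb = (387 − 321)/1.5 = 44; invert supply for the seller price: ps = (321 − (-29))/5 = 70.
The subsidy must fill the gap: s = ps − pb = 70 − 44 = 26.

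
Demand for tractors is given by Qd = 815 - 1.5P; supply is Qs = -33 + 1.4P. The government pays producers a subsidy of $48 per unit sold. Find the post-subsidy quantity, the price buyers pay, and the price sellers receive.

Pre-subsidy: 815 - 1.5P = -33 + 1.4P gives P* = 8480/29, Q* = 10915/29.
With the subsidy, sellers receive Ps = Pb + 48 for each unit, where Pb is the price buyers pay.
Supply in terms of Pb becomes Qs = -33 + 1.4(Pb + 48) = 34.2 + 1.4Pb. Setting this equal to demand: 815 - 1.5Pb = 34.2 + 1.4Pb, so Pb = 7808/29.
Sellers receive Ps = 7808/29 + 48 = 9200/29; Q' = 815 − 1.5·(7808/29) = 11923/29.

Q' = 11923/29; buyers pay 7808/29; sellers receive 9200/29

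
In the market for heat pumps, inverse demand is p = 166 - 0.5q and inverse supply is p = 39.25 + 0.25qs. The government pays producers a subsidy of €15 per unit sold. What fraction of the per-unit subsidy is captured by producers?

Pre-subsidy: 166 - 0.5q = 39.25 + 0.25q gives q* = 169 and p* = 81.5.
With the subsidy, sellers receive ps = pb + 15 for each unit, where pb is the price buyers pay.
On the curves, pb = 166 - 0.5q and ps = 39.25 + 0.25q; the wedge ps − pb = 15 gives 39.25 + 0.25q − (166 - 0.5q) = 15, so q' = 189.
Then pb = 166 − 0.5·189 = 71.5 and ps = 39.25 + 0.25·189 = 86.5.
Buyers' price falls by p* − pb = 81.5 − 71.5 = 10; sellers' price rises by ps − p* = 86.5 − 81.5 = 5.
So producers capture 5/15 = 1/3 of each unit of subsidy.

Producer share = 1/3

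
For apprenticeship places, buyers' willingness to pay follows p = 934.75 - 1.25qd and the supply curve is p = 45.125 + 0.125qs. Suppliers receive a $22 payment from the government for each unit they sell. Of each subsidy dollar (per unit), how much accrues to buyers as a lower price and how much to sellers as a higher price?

Buyers gain $20 per unit; sellers gain $2 per unit

Pre-subsidy: 934.75 - 1.25q = 45.125 + 0.125q gives q* = 647 and p* = 126.
With the subsidy, sellers receive ps = pb + 22 for each unit, where pb is the price buyers pay.
On the curves, pb = 934.75 - 1.25q and ps = 45.125 + 0.125q; the wedge ps − pb = 22 gives 45.125 + 0.125q − (934.75 - 1.25q) = 22, so q' = 663.
Then pb = 934.75 − 1.25·663 = 106 and ps = 45.125 + 0.125·663 = 128.
Buyers' price falls by p* − pb = 126 − 106 = 20; sellers' price rises by ps − p* = 128 − 126 = 2.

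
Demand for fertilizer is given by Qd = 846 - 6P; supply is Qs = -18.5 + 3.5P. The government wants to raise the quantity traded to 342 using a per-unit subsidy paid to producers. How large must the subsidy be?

At Q = 342, invert demand for the buyer price: Pb = (846 − 342)/6 = 84; invert supply for the seller price: Ps = (342 − (-18.5))/3.5 = 103.
The subsidy must fill the gap: s = Ps − Pb = 103 − 84 = 19.

Required subsidy s = 19 per unit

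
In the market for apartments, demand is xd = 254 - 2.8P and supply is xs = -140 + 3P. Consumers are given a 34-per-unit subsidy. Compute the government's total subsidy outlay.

Pre-subsidy: 254 - 2.8P = -140 + 3P gives P* = 1970/29, x* = 1850/29.
With the rebate, buyers effectively pay Pb = Ps − 34, where Ps is the price sellers receive.
Demand in terms of Ps becomes xd = 254 − 2.8(Ps − 34) = 349.2 - 2.8Ps. Setting this equal to supply: 349.2 - 2.8Ps = -140 + 3Ps, so Ps = 2446/29.
Buyers pay Pb = 2446/29 − 34 = 1460/29; x' = -140 + 3·(2446/29) = 3278/29.
Government outlay = subsidy × quantity = 34 × 3278/29 = 111452/29.

Government cost = 111452/29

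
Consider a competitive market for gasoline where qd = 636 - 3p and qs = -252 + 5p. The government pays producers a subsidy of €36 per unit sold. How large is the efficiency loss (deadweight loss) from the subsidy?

Deadweight loss = €1215

Pre-subsidy: 636 - 3p = -252 + 5p gives p* = 111, q* = 303.
With the subsidy, sellers receive ps = pb + 36 for each unit, where pb is the price buyers pay.
Supply in terms of pb becomes qs = -252 + 5(pb + 36) = -72 + 5pb. Setting this equal to demand: 636 - 3pb = -72 + 5pb, so pb = 88.5.
Sellers receive ps = 88.5 + 36 = 124.5; q' = 636 − 3·88.5 = 370.5.
The subsidy expands output by 370.5 − 303 = 67.5 past the efficient level; on those units the gap between marginal cost and willingness to pay runs from 0 up to 36.
DWL = ½ × 36 × 67.5 = 1215.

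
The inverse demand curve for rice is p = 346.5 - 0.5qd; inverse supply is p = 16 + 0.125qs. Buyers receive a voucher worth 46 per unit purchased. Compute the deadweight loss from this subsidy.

Deadweight loss = 1692.8

Pre-subsidy: 346.5 - 0.5q = 16 + 0.125q gives q* = 528.8 and p* = 82.1.
With the rebate, buyers effectively pay pb = ps − 46, where ps is the price sellers receive.
On the curves, pb = 346.5 - 0.5q and ps = 16 + 0.125q; the wedge ps − pb = 46 gives 16 + 0.125q − (346.5 - 0.5q) = 46, so q' = 602.4.
Then pb = 346.5 − 0.5·602.4 = 45.3 and ps = 16 + 0.125·602.4 = 91.3.
The subsidy expands output by 602.4 − 528.8 = 73.6 past the efficient level; on those units the gap between marginal cost and willingness to pay runs from 0 up to 46.
DWL = ½ × 46 × 73.6 = 1692.8.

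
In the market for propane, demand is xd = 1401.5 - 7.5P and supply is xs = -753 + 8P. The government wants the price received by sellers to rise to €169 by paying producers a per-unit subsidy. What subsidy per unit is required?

Required subsidy s = €62 per unit

At a seller price of 169, quantity supplied is -753 + 8·169 = 599.
Buyers absorb 599 only when they pay Pb with 1401.5 − 7.5·Pb = 599, i.e. Pb = 107.
s = Ps − Pb = 169 − 107 = 62.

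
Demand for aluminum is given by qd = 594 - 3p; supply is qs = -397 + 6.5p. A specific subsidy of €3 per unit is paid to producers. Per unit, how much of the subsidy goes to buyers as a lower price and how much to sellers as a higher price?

Pre-subsidy: 594 - 3p = -397 + 6.5p gives p* = 1982/19, q* = 5340/19.
With the subsidy, sellers receive ps = pb + 3 for each unit, where pb is the price buyers pay.
Supply in terms of pb becomes qs = -397 + 6.5(pb + 3) = -377.5 + 6.5pb. Setting this equal to demand: 594 - 3pb = -377.5 + 6.5pb, so pb = 1943/19.
Sellers receive ps = 1943/19 + 3 = 2000/19; q' = 594 − 3·(1943/19) = 5457/19.
Buyers' price falls by p* − pb = 1982/19 − 1943/19 = 39/19; sellers' price rises by ps − p* = 2000/19 − 1982/19 = 18/19.

Buyers gain 39/19 per unit; sellers gain 18/19 per unit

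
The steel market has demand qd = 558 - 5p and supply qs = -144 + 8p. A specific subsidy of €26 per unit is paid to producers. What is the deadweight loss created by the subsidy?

Deadweight loss = €1040

Pre-subsidy: 558 - 5p = -144 + 8p gives p* = 54, q* = 288.
With the subsidy, sellers receive ps = pb + 26 for each unit, where pb is the price buyers pay.
Supply in terms of pb becomes qs = -144 + 8(pb + 26) = 64 + 8pb. Setting this equal to demand: 558 - 5pb = 64 + 8pb, so pb = 38.
Sellers receive ps = 38 + 26 = 64; q' = 558 − 5·38 = 368.
The subsidy expands output by 368 − 288 = 80 past the efficient level; on those units the gap between marginal cost and willingness to pay runs from 0 up to 26.
DWL = ½ × 26 × 80 = 1040.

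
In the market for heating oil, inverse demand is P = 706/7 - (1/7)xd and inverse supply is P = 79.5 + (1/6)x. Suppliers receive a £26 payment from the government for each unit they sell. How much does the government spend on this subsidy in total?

Pre-subsidy: 706/7 - (1/7)x = 79.5 + (1/6)x gives x* = 69 and P* = 91.
With the subsidy, sellers receive Ps = Pb + 26 for each unit, where Pb is the price buyers pay.
On the curves, Pb = 706/7 - (1/7)x and Ps = 79.5 + (1/6)x; the wedge Ps − Pb = 26 gives 79.5 + (1/6)x − (706/7 - (1/7)x) = 26, so x' = 153.
Then Pb = 706/7 − (1/7)·153 = 79 and Ps = 79.5 + (1/6)·153 = 105.
Government outlay = subsidy × quantity = 26 × 153 = 3978.

Government cost = £3978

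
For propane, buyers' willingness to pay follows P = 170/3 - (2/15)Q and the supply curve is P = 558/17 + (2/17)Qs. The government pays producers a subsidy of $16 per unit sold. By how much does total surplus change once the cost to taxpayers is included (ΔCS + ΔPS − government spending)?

Pre-subsidy: 170/3 - (2/15)Q = 558/17 + (2/17)Q gives Q* = 95 and P* = 44.
With the subsidy, sellers receive Ps = Pb + 16 for each unit, where Pb is the price buyers pay.
On the curves, Pb = 170/3 - (2/15)Q and Ps = 558/17 + (2/17)Q; the wedge Ps − Pb = 16 gives 558/17 + (2/17)Q − (170/3 - (2/15)Q) = 16, so Q' = 158.75.
Then Pb = 170/3 − (2/15)·158.75 = 35.5 and Ps = 558/17 + (2/17)·158.75 = 51.5.
ΔCS = ½(95 + 158.75)(44 − 35.5) = 1078.4375; ΔPS = ½(95 + 158.75)(51.5 − 44) = 951.5625.
Government spending = 16 × 158.75 = 2540.
Net change = 1078.4375 + 951.5625 − 2540 = -510. The loss equals the DWL triangle ½·16·63.75.

Net change in total surplus = -$510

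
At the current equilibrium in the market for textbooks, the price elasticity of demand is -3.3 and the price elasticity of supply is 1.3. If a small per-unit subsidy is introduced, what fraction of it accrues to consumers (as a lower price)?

Consumer share = 13/46

For a small subsidy around the equilibrium, the benefit split depends on the relative slopes, which at a point are proportional to the elasticities.
Buyer share = εs/(εs + |εd|) = 1.3/(1.3 + 3.3) = 13/46; seller share = |εd|/(εs + |εd|) = 33/46.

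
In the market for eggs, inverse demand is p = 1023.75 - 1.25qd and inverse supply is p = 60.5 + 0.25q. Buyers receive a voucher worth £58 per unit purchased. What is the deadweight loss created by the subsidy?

Deadweight loss = 3364/3

Pre-subsidy: 1023.75 - 1.25q = 60.5 + 0.25q gives q* = 3853/6 and p* = 5305/24.
With the rebate, buyers effectively pay pb = ps − 58, where ps is the price sellers receive.
On the curves, pb = 1023.75 - 1.25q and ps = 60.5 + 0.25q; the wedge ps − pb = 58 gives 60.5 + 0.25q − (1023.75 - 1.25q) = 58, so q' = 4085/6.
Then pb = 1023.75 − 1.25·(4085/6) = 4145/24 and ps = 60.5 + 0.25·(4085/6) = 5537/24.
The subsidy expands output by 4085/6 − 3853/6 = 116/3 past the efficient level; on those units the gap between marginal cost and willingness to pay runs from 0 up to 58.
DWL = ½ × 58 × 116/3 = 3364/3.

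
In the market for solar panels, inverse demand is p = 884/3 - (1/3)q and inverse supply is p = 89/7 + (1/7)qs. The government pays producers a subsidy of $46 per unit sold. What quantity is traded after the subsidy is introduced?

Pre-subsidy: 884/3 - (1/3)q = 89/7 + (1/7)q gives q* = 592.1 and p* = 97.3.
With the subsidy, sellers receive ps = pb + 46 for each unit, where pb is the price buyers pay.
On the curves, pb = 884/3 - (1/3)q and ps = 89/7 + (1/7)q; the wedge ps − pb = 46 gives 89/7 + (1/7)q − (884/3 - (1/3)q) = 46, so q' = 688.7.
Then pb = 884/3 − (1/3)·688.7 = 65.1 and ps = 89/7 + (1/7)·688.7 = 111.1.

q' = 688.7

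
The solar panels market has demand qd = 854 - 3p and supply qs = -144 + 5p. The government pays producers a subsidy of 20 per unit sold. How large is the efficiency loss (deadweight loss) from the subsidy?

Deadweight loss = 375

Pre-subsidy: 854 - 3p = -144 + 5p gives p* = 124.75, q* = 479.75.
With the subsidy, sellers receive ps = pb + 20 for each unit, where pb is the price buyers pay.
Supply in terms of pb becomes qs = -144 + 5(pb + 20) = -44 + 5pb. Setting this equal to demand: 854 - 3pb = -44 + 5pb, so pb = 112.25.
Sellers receive ps = 112.25 + 20 = 132.25; q' = 854 − 3·112.25 = 517.25.
The subsidy expands output by 517.25 − 479.75 = 37.5 past the efficient level; on those units the gap between marginal cost and willingness to pay runs from 0 up to 20.
DWL = ½ × 20 × 37.5 = 375.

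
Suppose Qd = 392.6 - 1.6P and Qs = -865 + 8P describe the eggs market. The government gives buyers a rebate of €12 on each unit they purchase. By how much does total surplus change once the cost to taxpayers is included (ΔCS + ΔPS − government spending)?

Net change in total surplus = -€96

Pre-subsidy: 392.6 - 1.6P = -865 + 8P gives P* = 131, Q* = 183.
With the rebate, buyers effectively pay Pb = Ps − 12, where Ps is the price sellers receive.
Demand in terms of Ps becomes Qd = 392.6 − 1.6(Ps − 12) = 411.8 - 1.6Ps. Setting this equal to supply: 411.8 - 1.6Ps = -865 + 8Ps, so Ps = 133.
Buyers pay Pb = 133 − 12 = 121; Q' = -865 + 8·133 = 199.
ΔCS = ½(183 + 199)(131 − 121) = 1910; ΔPS = ½(183 + 199)(133 − 131) = 382.
Government spending = 12 × 199 = 2388.
Net change = 1910 + 382 − 2388 = -96. The loss equals the DWL triangle ½·12·16.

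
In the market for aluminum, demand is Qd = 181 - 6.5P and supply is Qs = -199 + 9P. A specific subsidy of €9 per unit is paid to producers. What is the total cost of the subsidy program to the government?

Government cost = 15516/31

Pre-subsidy: 181 - 6.5P = -199 + 9P gives P* = 760/31, Q* = 671/31.
With the subsidy, sellers receive Ps = Pb + 9 for each unit, where Pb is the price buyers pay.
Supply in terms of Pb becomes Qs = -199 + 9(Pb + 9) = -118 + 9Pb. Setting this equal to demand: 181 - 6.5Pb = -118 + 9Pb, so Pb = 598/31.
Sellers receive Ps = 598/31 + 9 = 877/31; Q' = 181 − 6.5·(598/31) = 1724/31.
Government outlay = subsidy × quantity = 9 × 1724/31 = 15516/31.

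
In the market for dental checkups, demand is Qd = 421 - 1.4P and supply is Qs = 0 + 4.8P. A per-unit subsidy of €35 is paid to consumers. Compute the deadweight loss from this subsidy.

Pre-subsidy: 421 - 1.4P = 0 + 4.8P gives P* = 2105/31, Q* = 10104/31.
With the rebate, buyers effectively pay Pb = Ps − 35, where Ps is the price sellers receive.
Demand in terms of Ps becomes Qd = 421 − 1.4(Ps − 35) = 470 - 1.4Ps. Setting this equal to supply: 470 - 1.4Ps = 0 + 4.8Ps, so Ps = 2350/31.
Buyers pay Pb = 2350/31 − 35 = 1265/31; Q' = 0 + 4.8·(2350/31) = 11280/31.
The subsidy expands output by 11280/31 − 10104/31 = 1176/31 past the efficient level; on those units the gap between marginal cost and willingness to pay runs from 0 up to 35.
DWL = ½ × 35 × 1176/31 = 20580/31.

Deadweight loss = 20580/31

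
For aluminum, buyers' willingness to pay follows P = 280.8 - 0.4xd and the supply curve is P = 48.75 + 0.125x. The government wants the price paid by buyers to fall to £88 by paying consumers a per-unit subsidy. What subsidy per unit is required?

Required subsidy s = £21 per unit

At a buyer price of 88, quantity demanded is 702 − 2.5·88 = 482.
Sellers supply 482 only when they receive Ps = 48.75 + 0.125·482 = 109.
s = Ps − Pb = 109 − 88 = 21.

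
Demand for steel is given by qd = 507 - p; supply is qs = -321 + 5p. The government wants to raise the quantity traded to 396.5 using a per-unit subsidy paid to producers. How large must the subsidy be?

Required subsidy s = 33 per unit

At q = 396.5, invert demand for the buyer price: pb = (507 − 396.5)/1 = 110.5; invert supply for the seller price: ps = (396.5 − (-321))/5 = 143.5.
The subsidy must fill the gap: s = ps − pb = 143.5 − 110.5 = 33.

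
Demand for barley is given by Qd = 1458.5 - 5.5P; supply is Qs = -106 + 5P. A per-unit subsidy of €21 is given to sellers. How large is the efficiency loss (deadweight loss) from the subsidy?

Deadweight loss = €577.5

Pre-subsidy: 1458.5 - 5.5P = -106 + 5P gives P* = 149, Q* = 639.
With the subsidy, sellers receive Ps = Pb + 21 for each unit, where Pb is the price buyers pay.
Supply in terms of Pb becomes Qs = -106 + 5(Pb + 21) = -1 + 5Pb. Setting this equal to demand: 1458.5 - 5.5Pb = -1 + 5Pb, so Pb = 139.
Sellers receive Ps = 139 + 21 = 160; Q' = 1458.5 − 5.5·139 = 694.
The subsidy expands output by 694 − 639 = 55 past the efficient level; on those units the gap between marginal cost and willingness to pay runs from 0 up to 21.
DWL = ½ × 21 × 55 = 577.5.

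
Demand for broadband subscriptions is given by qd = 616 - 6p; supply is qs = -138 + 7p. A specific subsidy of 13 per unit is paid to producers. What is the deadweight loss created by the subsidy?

Deadweight loss = 273

Pre-subsidy: 616 - 6p = -138 + 7p gives p* = 58, q* = 268.
With the subsidy, sellers receive ps = pb + 13 for each unit, where pb is the price buyers pay.
Supply in terms of pb becomes qs = -138 + 7(pb + 13) = -47 + 7pb. Setting this equal to demand: 616 - 6pb = -47 + 7pb, so pb = 51.
Sellers receive ps = 51 + 13 = 64; q' = 616 − 6·51 = 310.
The subsidy expands output by 310 − 268 = 42 past the efficient level; on those units the gap between marginal cost and willingness to pay runs from 0 up to 13.
DWL = ½ × 13 × 42 = 273.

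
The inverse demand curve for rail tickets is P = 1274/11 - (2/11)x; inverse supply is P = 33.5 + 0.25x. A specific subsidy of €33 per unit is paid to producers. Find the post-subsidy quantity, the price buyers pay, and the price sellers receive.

Pre-subsidy: 1274/11 - (2/11)x = 33.5 + 0.25x gives x* = 3622/19 and P* = 1542/19.
With the subsidy, sellers receive Ps = Pb + 33 for each unit, where Pb is the price buyers pay.
On the curves, Pb = 1274/11 - (2/11)x and Ps = 33.5 + 0.25x; the wedge Ps − Pb = 33 gives 33.5 + 0.25x − (1274/11 - (2/11)x) = 33, so x' = 5074/19.
Then Pb = 1274/11 − (2/11)·(5074/19) = 1278/19 and Ps = 33.5 + 0.25·(5074/19) = 1905/19.

x' = 5074/19; buyers pay 1278/19; sellers receive 1905/19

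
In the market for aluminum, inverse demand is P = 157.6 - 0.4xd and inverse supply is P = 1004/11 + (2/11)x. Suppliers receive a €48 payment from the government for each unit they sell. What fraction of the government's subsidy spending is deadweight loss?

Pre-subsidy: 157.6 - 0.4x = 1004/11 + (2/11)x gives x* = 114 and P* = 112.
With the subsidy, sellers receive Ps = Pb + 48 for each unit, where Pb is the price buyers pay.
On the curves, Pb = 157.6 - 0.4x and Ps = 1004/11 + (2/11)x; the wedge Ps − Pb = 48 gives 1004/11 + (2/11)x − (157.6 - 0.4x) = 48, so x' = 196.5.
Then Pb = 157.6 − 0.4·196.5 = 79 and Ps = 1004/11 + (2/11)·196.5 = 127.
ΔCS = ½(114 + 196.5)(112 − 79) = 5123.25; ΔPS = ½(114 + 196.5)(127 − 112) = 2328.75.
Government spending = 48 × 196.5 = 9432.
DWL = ½ × 48 × (196.5 − 114) = 1980; fraction = 1980 / 9432 = 55/262.

DWL / government spending = 55/262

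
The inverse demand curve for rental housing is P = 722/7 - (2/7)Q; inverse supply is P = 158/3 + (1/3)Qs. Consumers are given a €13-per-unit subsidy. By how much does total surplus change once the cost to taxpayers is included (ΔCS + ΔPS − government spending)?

Pre-subsidy: 722/7 - (2/7)Q = 158/3 + (1/3)Q gives Q* = 1060/13 and P* = 1038/13.
With the rebate, buyers effectively pay Pb = Ps − 13, where Ps is the price sellers receive.
On the curves, Pb = 722/7 - (2/7)Q and Ps = 158/3 + (1/3)Q; the wedge Ps − Pb = 13 gives 158/3 + (1/3)Q − (722/7 - (2/7)Q) = 13, so Q' = 1333/13.
Then Pb = 722/7 − (2/7)·(1333/13) = 960/13 and Ps = 158/3 + (1/3)·(1333/13) = 1129/13.
ΔCS = ½(1060/13 + 1333/13)(1038/13 − 960/13) = 7179/13; ΔPS = ½(1060/13 + 1333/13)(1129/13 − 1038/13) = 16751/26.
Government spending = 13 × 1333/13 = 1333.
Net change = 7179/13 + 16751/26 − 1333 = -136.5. The loss equals the DWL triangle ½·13·21.

Net change in total surplus = -€136.5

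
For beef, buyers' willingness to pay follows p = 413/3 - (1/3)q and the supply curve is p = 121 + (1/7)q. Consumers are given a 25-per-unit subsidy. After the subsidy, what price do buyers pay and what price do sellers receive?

Pre-subsidy: 413/3 - (1/3)q = 121 + (1/7)q gives q* = 35 and p* = 126.
With the rebate, buyers effectively pay pb = ps − 25, where ps is the price sellers receive.
On the curves, pb = 413/3 - (1/3)q and ps = 121 + (1/7)q; the wedge ps − pb = 25 gives 121 + (1/7)q − (413/3 - (1/3)q) = 25, so q' = 87.5.
Then pb = 413/3 − (1/3)·87.5 = 108.5 and ps = 121 + (1/7)·87.5 = 133.5.

Buyers pay 108.5; sellers receive 133.5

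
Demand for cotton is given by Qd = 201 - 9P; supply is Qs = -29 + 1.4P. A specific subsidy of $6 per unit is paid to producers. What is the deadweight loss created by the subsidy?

Deadweight loss = 567/26

Pre-subsidy: 201 - 9P = -29 + 1.4P gives P* = 575/26, Q* = 51/26.
With the subsidy, sellers receive Ps = Pb + 6 for each unit, where Pb is the price buyers pay.
Supply in terms of Pb becomes Qs = -29 + 1.4(Pb + 6) = -20.6 + 1.4Pb. Setting this equal to demand: 201 - 9Pb = -20.6 + 1.4Pb, so Pb = 277/13.
Sellers receive Ps = 277/13 + 6 = 355/13; Q' = 201 − 9·(277/13) = 120/13.
The subsidy expands output by 120/13 − 51/26 = 189/26 past the efficient level; on those units the gap between marginal cost and willingness to pay runs from 0 up to 6.
DWL = ½ × 6 × 189/26 = 567/26.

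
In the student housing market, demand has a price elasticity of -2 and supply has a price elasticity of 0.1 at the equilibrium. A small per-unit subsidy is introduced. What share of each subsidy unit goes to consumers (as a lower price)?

For a small subsidy around the equilibrium, the benefit split depends on the relative slopes, which at a point are proportional to the elasticities.
Buyer share = εs/(εs + |εd|) = 0.1/(0.1 + 2) = 1/21; seller share = |εd|/(εs + |εd|) = 20/21.

Consumer share = 1/21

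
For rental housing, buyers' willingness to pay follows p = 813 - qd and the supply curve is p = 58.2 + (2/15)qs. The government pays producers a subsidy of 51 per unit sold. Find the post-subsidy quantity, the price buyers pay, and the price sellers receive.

Pre-subsidy: 813 - q = 58.2 + (2/15)q gives q* = 666 and p* = 147.
With the subsidy, sellers receive ps = pb + 51 for each unit, where pb is the price buyers pay.
On the curves, pb = 813 - q and ps = 58.2 + (2/15)q; the wedge ps − pb = 51 gives 58.2 + (2/15)q − (813 - q) = 51, so q' = 711.
Then pb = 813 − 1·711 = 102 and ps = 58.2 + (2/15)·711 = 153.

q' = 711; buyers pay 102; sellers receive 153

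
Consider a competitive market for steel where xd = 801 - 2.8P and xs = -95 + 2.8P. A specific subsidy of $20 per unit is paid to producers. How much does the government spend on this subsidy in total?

Pre-subsidy: 801 - 2.8P = -95 + 2.8P gives P* = 160, x* = 353.
With the subsidy, sellers receive Ps = Pb + 20 for each unit, where Pb is the price buyers pay.
Supply in terms of Pb becomes xs = -95 + 2.8(Pb + 20) = -39 + 2.8Pb. Setting this equal to demand: 801 - 2.8Pb = -39 + 2.8Pb, so Pb = 150.
Sellers receive Ps = 150 + 20 = 170; x' = 801 − 2.8·150 = 381.
Government outlay = subsidy × quantity = 20 × 381 = 7620.

Government cost = $7620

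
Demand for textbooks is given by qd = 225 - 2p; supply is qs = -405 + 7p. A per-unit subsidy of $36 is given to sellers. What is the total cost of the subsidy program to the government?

Government cost = $5076

Pre-subsidy: 225 - 2p = -405 + 7p gives p* = 70, q* = 85.
With the subsidy, sellers receive ps = pb + 36 for each unit, where pb is the price buyers pay.
Supply in terms of pb becomes qs = -405 + 7(pb + 36) = -153 + 7pb. Setting this equal to demand: 225 - 2pb = -153 + 7pb, so pb = 42.
Sellers receive ps = 42 + 36 = 78; q' = 225 − 2·42 = 141.
Government outlay = subsidy × quantity = 36 × 141 = 5076.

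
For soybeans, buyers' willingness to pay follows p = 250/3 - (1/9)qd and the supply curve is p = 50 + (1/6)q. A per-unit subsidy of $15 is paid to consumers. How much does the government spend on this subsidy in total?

Pre-subsidy: 250/3 - (1/9)q = 50 + (1/6)q gives q* = 120 and p* = 70.
With the rebate, buyers effectively pay pb = ps − 15, where ps is the price sellers receive.
On the curves, pb = 250/3 - (1/9)q and ps = 50 + (1/6)q; the wedge ps − pb = 15 gives 50 + (1/6)q − (250/3 - (1/9)q) = 15, so q' = 174.
Then pb = 250/3 − (1/9)·174 = 64 and ps = 50 + (1/6)·174 = 79.
Government outlay = subsidy × quantity = 15 × 174 = 2610.

Government cost = $2610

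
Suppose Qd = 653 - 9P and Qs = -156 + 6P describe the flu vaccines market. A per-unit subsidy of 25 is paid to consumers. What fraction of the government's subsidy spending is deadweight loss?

DWL / government spending = 225/1288

Pre-subsidy: 653 - 9P = -156 + 6P gives P* = 809/15, Q* = 167.6.
With the rebate, buyers effectively pay Pb = Ps − 25, where Ps is the price sellers receive.
Demand in terms of Ps becomes Qd = 653 − 9(Ps − 25) = 878 - 9Ps. Setting this equal to supply: 878 - 9Ps = -156 + 6Ps, so Ps = 1034/15.
Buyers pay Pb = 1034/15 − 25 = 659/15; Q' = -156 + 6·(1034/15) = 257.6.
ΔCS = ½(167.6 + 257.6)(809/15 − 659/15) = 2126; ΔPS = ½(167.6 + 257.6)(1034/15 − 809/15) = 3189.
Government spending = 25 × 257.6 = 6440.
DWL = ½ × 25 × (257.6 − 167.6) = 1125; fraction = 1125 / 6440 = 225/1288.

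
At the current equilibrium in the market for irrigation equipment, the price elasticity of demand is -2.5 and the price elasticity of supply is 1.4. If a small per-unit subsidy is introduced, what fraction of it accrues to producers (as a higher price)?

Producer share = 25/39

For a small subsidy around the equilibrium, the benefit split depends on the relative slopes, which at a point are proportional to the elasticities.
Buyer share = εs/(εs + |εd|) = 1.4/(1.4 + 2.5) = 14/39; seller share = |εd|/(εs + |εd|) = 25/39.
So producers capture 25/39 of the subsidy.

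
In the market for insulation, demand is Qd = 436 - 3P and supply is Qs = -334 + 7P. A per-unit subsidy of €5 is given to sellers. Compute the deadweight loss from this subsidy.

Deadweight loss = €26.25

Pre-subsidy: 436 - 3P = -334 + 7P gives P* = 77, Q* = 205.
With the subsidy, sellers receive Ps = Pb + 5 for each unit, where Pb is the price buyers pay.
Supply in terms of Pb becomes Qs = -334 + 7(Pb + 5) = -299 + 7Pb. Setting this equal to demand: 436 - 3Pb = -299 + 7Pb, so Pb = 73.5.
Sellers receive Ps = 73.5 + 5 = 78.5; Q' = 436 − 3·73.5 = 215.5.
The subsidy expands output by 215.5 − 205 = 10.5 past the efficient level; on those units the gap between marginal cost and willingness to pay runs from 0 up to 5.
DWL = ½ × 5 × 10.5 = 26.25.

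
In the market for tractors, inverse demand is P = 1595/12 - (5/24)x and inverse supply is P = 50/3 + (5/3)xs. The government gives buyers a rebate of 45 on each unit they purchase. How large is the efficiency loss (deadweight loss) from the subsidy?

Pre-subsidy: 1595/12 - (5/24)x = 50/3 + (5/3)x gives x* = 62 and P* = 120.
With the rebate, buyers effectively pay Pb = Ps − 45, where Ps is the price sellers receive.
On the curves, Pb = 1595/12 - (5/24)x and Ps = 50/3 + (5/3)x; the wedge Ps − Pb = 45 gives 50/3 + (5/3)x − (1595/12 - (5/24)x) = 45, so x' = 86.
Then Pb = 1595/12 − (5/24)·86 = 115 and Ps = 50/3 + (5/3)·86 = 160.
The subsidy expands output by 86 − 62 = 24 past the efficient level; on those units the gap between marginal cost and willingness to pay runs from 0 up to 45.
DWL = ½ × 45 × 24 = 540.

Deadweight loss = 540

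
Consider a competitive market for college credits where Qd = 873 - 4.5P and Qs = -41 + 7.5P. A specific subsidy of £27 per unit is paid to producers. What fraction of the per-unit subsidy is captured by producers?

Producer share = 0.375

Pre-subsidy: 873 - 4.5P = -41 + 7.5P gives P* = 457/6, Q* = 530.25.
With the subsidy, sellers receive Ps = Pb + 27 for each unit, where Pb is the price buyers pay.
Supply in terms of Pb becomes Qs = -41 + 7.5(Pb + 27) = 161.5 + 7.5Pb. Setting this equal to demand: 873 - 4.5Pb = 161.5 + 7.5Pb, so Pb = 1423/24.
Sellers receive Ps = 1423/24 + 27 = 2071/24; Q' = 873 − 4.5·(1423/24) = 606.1875.
Buyers' price falls by P* − Pb = 457/6 − 1423/24 = 16.875; sellers' price rises by Ps − P* = 2071/24 − 457/6 = 10.125.
So producers capture 10.125/27 = 0.375 of each unit of subsidy.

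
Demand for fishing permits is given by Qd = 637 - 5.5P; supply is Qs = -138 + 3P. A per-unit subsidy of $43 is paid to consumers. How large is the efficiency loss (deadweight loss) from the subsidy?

Deadweight loss = 61017/34

Pre-subsidy: 637 - 5.5P = -138 + 3P gives P* = 1550/17, Q* = 2304/17.
With the rebate, buyers effectively pay Pb = Ps − 43, where Ps is the price sellers receive.
Demand in terms of Ps becomes Qd = 637 − 5.5(Ps − 43) = 873.5 - 5.5Ps. Setting this equal to supply: 873.5 - 5.5Ps = -138 + 3Ps, so Ps = 119.
Buyers pay Pb = 119 − 43 = 76; Q' = -138 + 3·119 = 219.
The subsidy expands output by 219 − 2304/17 = 1419/17 past the efficient level; on those units the gap between marginal cost and willingness to pay runs from 0 up to 43.
DWL = ½ × 43 × 1419/17 = 61017/34.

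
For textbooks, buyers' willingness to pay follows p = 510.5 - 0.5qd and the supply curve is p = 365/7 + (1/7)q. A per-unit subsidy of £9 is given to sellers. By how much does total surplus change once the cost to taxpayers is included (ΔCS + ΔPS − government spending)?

Pre-subsidy: 510.5 - 0.5q = 365/7 + (1/7)q gives q* = 713 and p* = 154.
With the subsidy, sellers receive ps = pb + 9 for each unit, where pb is the price buyers pay.
On the curves, pb = 510.5 - 0.5q and ps = 365/7 + (1/7)q; the wedge ps − pb = 9 gives 365/7 + (1/7)q − (510.5 - 0.5q) = 9, so q' = 727.
Then pb = 510.5 − 0.5·727 = 147 and ps = 365/7 + (1/7)·727 = 156.
ΔCS = ½(713 + 727)(154 − 147) = 5040; ΔPS = ½(713 + 727)(156 − 154) = 1440.
Government spending = 9 × 727 = 6543.
Net change = 5040 + 1440 − 6543 = -63. The loss equals the DWL triangle ½·9·14.

Net change in total surplus = -£63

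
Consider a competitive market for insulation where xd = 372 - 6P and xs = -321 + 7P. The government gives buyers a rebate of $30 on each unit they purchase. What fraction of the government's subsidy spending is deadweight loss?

Pre-subsidy: 372 - 6P = -321 + 7P gives P* = 693/13, x* = 678/13.
With the rebate, buyers effectively pay Pb = Ps − 30, where Ps is the price sellers receive.
Demand in terms of Ps becomes xd = 372 − 6(Ps − 30) = 552 - 6Ps. Setting this equal to supply: 552 - 6Ps = -321 + 7Ps, so Ps = 873/13.
Buyers pay Pb = 873/13 − 30 = 483/13; x' = -321 + 7·(873/13) = 1938/13.
ΔCS = ½(678/13 + 1938/13)(693/13 − 483/13) = 274680/169; ΔPS = ½(678/13 + 1938/13)(873/13 − 693/13) = 235440/169.
Government spending = 30 × 1938/13 = 58140/13.
DWL = ½ × 30 × (1938/13 − 678/13) = 18900/13; fraction = (18900/13) / (58140/13) = 105/323.

DWL / government spending = 105/323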